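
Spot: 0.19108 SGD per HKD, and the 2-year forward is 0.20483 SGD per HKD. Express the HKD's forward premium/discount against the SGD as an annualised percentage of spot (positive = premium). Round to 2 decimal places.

+3.60%

T = 2 years.
HKD trades forward at +7.19594% vs spot over the period.
Annualise by dividing by T: 0.0719594 / 2 = 0.035980 → 3.60%.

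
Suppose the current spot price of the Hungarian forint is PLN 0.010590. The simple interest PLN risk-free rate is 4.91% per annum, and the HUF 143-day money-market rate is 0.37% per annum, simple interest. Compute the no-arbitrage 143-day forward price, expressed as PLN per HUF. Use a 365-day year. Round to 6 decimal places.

0.010778

T = 143/365 years.
Growth of 1 PLN over T: 1 + 0.0491×143/365 = 1.0192364.
Growth of 1 HUF over T: 1 + 0.0037×143/365 = 1.0014496.
CIP: F = S · (grow PLN)/(grow HUF) = 0.01059 × 1.0192364/1.0014496 = 0.01077809 PLN per HUF.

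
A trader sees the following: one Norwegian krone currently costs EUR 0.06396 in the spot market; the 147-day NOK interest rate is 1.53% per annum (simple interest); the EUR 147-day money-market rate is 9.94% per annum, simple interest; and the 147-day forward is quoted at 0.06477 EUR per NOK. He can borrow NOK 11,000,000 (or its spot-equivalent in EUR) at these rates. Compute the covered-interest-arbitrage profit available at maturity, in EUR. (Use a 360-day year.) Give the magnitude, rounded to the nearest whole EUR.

T = 147/360 years.
Route A — deposit NOK, sell forward: 11,000,000 × 1.0062475 × 0.06477 = EUR 716,921.16.
Route B — convert at spot, deposit EUR: 11,000,000 × 0.06396 × 1.04058833 = EUR 732,116.33.
The quoted forward undervalues NOK, so borrow NOK, convert to EUR at spot, deposit the EUR at 9.94%, and buy NOK forward at 0.06477 to cover the loan.
Arbitrage profit = |716,921.16 − 732,116.33| = EUR 15,195.

EUR 15,195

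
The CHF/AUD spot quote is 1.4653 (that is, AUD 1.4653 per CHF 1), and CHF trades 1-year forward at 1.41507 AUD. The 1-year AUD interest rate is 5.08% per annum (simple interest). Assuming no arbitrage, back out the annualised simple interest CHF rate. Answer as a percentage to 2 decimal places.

8.81%

T = 1 year.
F/S = 1.41507/1.4653 = 0.9657203 = (growth of AUD) / (growth of CHF).
AUD growth factor: 1 + 0.0508×1 = 1.050800.
Hence g_CHF = 1.0880997.
(1.0880997 − 1)/T = 0.088100, i.e. 8.81%.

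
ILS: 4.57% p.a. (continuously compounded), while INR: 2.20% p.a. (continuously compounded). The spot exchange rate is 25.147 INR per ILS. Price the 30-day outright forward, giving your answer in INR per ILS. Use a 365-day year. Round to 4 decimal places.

T = 30/365 years.
INR growth factor: e^(0.0220×30/365) = 1.00180985.
Growth of 1 ILS over T: e^(0.0457×30/365) = 1.00376323.
So F = 25.147 × 1.00180985 / 1.00376323 = 25.098063 (INR/ILS).

25.0981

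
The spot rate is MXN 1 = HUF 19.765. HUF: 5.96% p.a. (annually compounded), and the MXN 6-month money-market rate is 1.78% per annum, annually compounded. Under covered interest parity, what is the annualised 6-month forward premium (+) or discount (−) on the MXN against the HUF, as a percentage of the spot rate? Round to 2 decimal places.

T = 6/12 years.
CIP forward (HUF per MXN) = 19.765 × 1.0293687/1.0088607 = 20.166781.
(F − S)/S ÷ T = (20.166781 − 19.765)/19.765/(6/12) = 0.040656 → 4.07%.

+4.07%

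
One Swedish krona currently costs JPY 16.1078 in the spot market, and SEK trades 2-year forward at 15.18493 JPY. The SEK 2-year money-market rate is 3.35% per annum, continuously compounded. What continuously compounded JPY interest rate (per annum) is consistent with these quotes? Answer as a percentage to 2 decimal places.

0.40%

T = 2 years.
F/S = 15.18493/16.1078 = 0.9427066 = (growth of JPY) / (growth of SEK).
SEK growth factor: e^(0.0335×2) = 1.0692955.
Hence g_JPY = 1.0080319.
Take logs: ln 1.0080319 / 2 = 0.004000, so 0.40%.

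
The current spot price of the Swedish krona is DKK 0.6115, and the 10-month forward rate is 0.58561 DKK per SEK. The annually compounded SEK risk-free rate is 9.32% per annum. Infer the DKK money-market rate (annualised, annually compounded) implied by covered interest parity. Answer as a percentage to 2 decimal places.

3.79%

T = 10/12 years.
By CIP, F/S equals the DKK-to-SEK growth ratio: 0.58561/0.6115 = 0.9576615.
SEK growth factor: (1 + 0.0932)^(10/12) = 1.0770843.
That pins the DKK growth at 1.0314822.
r = 1.0314822^(12/10) − 1 = 0.037897 → 3.79%.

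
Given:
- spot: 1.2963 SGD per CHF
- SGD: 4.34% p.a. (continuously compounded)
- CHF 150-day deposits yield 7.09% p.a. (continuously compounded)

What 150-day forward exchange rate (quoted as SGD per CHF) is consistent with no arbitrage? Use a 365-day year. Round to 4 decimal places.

T = 150/365 years.
SGD accumulates by e^(0.0434×150/365) = 1.0179956.
CHF growth factor: e^(0.0709×150/365) = 1.0295656.
Forward (SGD per CHF) = 1.2963 × 1.0179956 / 1.0295656 = 1.281733.

1.2817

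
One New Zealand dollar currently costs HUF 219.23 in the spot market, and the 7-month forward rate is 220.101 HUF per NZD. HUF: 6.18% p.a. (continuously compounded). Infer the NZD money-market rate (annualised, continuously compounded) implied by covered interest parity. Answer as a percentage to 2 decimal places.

5.50%

T = 7/12 years.
By CIP, F/S equals the HUF-to-NZD growth ratio: 220.101/219.23 = 1.0039730.
The HUF side grows by e^(0.0618×7/12) = 1.0367077.
That pins the NZD growth at 1.0326052.
r = ln(1.0326052)/(7/12) = 0.055003 → 5.50%.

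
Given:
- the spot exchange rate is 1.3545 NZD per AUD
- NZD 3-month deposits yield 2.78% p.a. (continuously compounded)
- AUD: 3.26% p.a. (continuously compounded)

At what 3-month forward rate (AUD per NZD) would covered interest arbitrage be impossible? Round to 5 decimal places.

T = 3/12 years.
NZD accumulates by e^(0.0278×3/12) = 1.0069742.
AUD accumulates by e^(0.0326×3/12) = 1.0081833.
CIP: F = S · (grow NZD)/(grow AUD) = 1.3545 × 1.0069742/1.0081833 = 1.352876 NZD per AUD.
Quoted the other way: 1/1.352876 = 0.73917 AUD per NZD.

0.73917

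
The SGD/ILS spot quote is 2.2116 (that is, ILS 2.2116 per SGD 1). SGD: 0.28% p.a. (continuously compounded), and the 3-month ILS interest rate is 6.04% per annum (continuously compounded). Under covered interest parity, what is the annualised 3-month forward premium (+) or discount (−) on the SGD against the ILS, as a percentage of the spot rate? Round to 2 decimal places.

T = 3/12 years.
CIP forward (ILS per SGD) = 2.2116 × 1.0152146/1.0007002 = 2.2436776.
Annualised premium = (F − S)/S × (1/T) = (2.2436776 − 2.2116)/2.2116 ÷ (3/12) = 5.80%.

+5.80%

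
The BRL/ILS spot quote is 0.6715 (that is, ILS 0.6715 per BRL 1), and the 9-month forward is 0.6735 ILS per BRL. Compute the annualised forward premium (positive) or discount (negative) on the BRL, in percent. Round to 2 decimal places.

+0.40%

T = 9/12 years.
(F − S)/S = (0.6735 − 0.6715)/0.6715 = 0.0029784.
×(1/T) gives 0.40% p.a.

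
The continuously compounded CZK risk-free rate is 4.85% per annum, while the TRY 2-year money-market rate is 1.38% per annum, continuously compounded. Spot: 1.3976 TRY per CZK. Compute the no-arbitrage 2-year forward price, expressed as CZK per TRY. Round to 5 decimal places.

0.76693

T = 2 years.
TRY growth factor: e^(0.0138×2) = 1.0279844.
Growth of 1 CZK over T: e^(0.0485×2) = 1.1018604.
So F = 1.3976 × 1.0279844 / 1.1018604 = 1.303896 (TRY/CZK).
Quoted the other way: 1/1.303896 = 0.76693 CZK per TRY.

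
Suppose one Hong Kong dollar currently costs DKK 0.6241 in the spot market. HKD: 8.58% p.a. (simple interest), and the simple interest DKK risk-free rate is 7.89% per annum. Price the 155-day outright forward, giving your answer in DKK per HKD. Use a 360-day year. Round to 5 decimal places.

T = 155/360 years.
DKK accumulates by 1 + 0.0789×155/360 = 1.0339708.
HKD growth factor: 1 + 0.0858×155/360 = 1.0369417.
So F = 0.6241 × 1.0339708 / 1.0369417 = 0.6223119 (DKK/HKD).

0.62231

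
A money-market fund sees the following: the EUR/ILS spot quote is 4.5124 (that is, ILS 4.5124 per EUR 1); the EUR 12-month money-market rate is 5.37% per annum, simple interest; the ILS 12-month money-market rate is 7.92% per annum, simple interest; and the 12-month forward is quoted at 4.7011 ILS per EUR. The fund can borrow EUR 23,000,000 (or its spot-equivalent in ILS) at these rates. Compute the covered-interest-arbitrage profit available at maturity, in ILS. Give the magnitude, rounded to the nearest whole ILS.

ILS 1,926,641

T = 1 year.
Route A — deposit EUR, sell forward: 23,000,000 × 1.053700 × 4.7011 = ILS 113,931,628.61.
Route B — convert at spot, deposit ILS: 23,000,000 × 4.5124 × 1.079200 = ILS 112,004,987.84.
The quoted forward overvalues EUR, so borrow ILS, buy EUR at spot, deposit the EUR at 5.37%, and sell the proceeds forward at 4.7011.
Profit = 113,931,628.61 − 112,004,987.84 = ILS 1,926,641.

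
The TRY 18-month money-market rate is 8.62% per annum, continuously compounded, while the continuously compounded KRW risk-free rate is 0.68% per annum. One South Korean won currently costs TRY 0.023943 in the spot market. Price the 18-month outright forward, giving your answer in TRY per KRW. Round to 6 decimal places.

0.026971

T = 18/12 years.
TRY growth factor: e^(0.0862×18/12) = 1.1380315.
KRW growth factor: e^(0.0068×18/12) = 1.0102522.
Forward (TRY per KRW) = 0.023943 × 1.1380315 / 1.0102522 = 0.02697137.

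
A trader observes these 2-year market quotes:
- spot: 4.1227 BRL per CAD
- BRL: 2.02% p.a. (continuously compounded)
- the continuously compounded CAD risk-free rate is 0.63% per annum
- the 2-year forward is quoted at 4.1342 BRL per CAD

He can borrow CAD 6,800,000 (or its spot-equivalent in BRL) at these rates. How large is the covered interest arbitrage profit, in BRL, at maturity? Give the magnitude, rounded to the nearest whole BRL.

BRL 721,118

T = 2 years.
Route A — deposit CAD, sell forward: 6,800,000 × 1.0126797144 × 4.1342 = BRL 28,469,019.23.
Route B — convert at spot, deposit BRL: 6,800,000 × 4.1227 × 1.0412271818 = BRL 29,190,137.66.
The quoted forward undervalues CAD, so borrow CAD, convert to BRL at spot, deposit the BRL at 2.02%, and buy CAD forward at 4.1342 to cover the loan.
Profit = 29,190,137.66 − 28,469,019.23 = BRL 721,118.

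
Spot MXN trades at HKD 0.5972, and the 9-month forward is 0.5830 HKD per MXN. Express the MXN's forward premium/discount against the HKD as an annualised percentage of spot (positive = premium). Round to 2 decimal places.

T = 9/12 years.
(F − S)/S = (0.5830 − 0.5972)/0.5972 = -0.0237776.
Annualise by dividing by T: -0.0237776 / (9/12) = -0.031703 → -3.17%.

-3.17%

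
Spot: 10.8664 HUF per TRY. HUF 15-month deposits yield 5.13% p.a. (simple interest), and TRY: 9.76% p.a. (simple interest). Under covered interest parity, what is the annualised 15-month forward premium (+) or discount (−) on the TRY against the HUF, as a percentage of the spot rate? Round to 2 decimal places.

-4.13%

T = 15/12 years.
No-arbitrage forward: 10.8664 × 1.064125 / 1.122000 = 10.3058894 HUF/TRY.
(F − S)/S ÷ T = (10.3058894 − 10.8664)/10.8664/(15/12) = -0.041266 → -4.13%.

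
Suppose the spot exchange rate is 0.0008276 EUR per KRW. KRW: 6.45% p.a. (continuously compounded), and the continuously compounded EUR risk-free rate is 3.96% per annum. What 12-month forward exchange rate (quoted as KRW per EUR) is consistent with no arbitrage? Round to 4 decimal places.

1238.7779

T = 1 year.
EUR accumulates by e^(0.0396×1) = 1.0403945331.
KRW accumulates by e^(0.0645×1) = 1.0666255782.
Forward (EUR per KRW) = 0.0008276 × 1.0403945331 / 1.0666255782 = 0.0008072472039.
Invert for KRW per EUR: 1 / 0.0008072472039 = 1238.7779.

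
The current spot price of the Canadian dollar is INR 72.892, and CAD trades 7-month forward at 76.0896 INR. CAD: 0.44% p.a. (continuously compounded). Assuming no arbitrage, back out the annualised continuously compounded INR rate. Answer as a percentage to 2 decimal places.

7.80%

T = 7/12 years.
F/S = 76.0896/72.892 = 1.0438676 = (growth of INR) / (growth of CAD).
The CAD side grows by e^(0.0044×7/12) = 1.002570.
That pins the INR growth at 1.0465503.
Take logs: ln 1.0465503 / (7/12) = 0.077999, so 7.80%.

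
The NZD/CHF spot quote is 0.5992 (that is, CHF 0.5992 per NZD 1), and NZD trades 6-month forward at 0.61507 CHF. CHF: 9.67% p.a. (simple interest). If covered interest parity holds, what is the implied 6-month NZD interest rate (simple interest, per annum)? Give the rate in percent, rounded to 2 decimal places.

4.26%

T = 6/12 years.
By CIP, F/S equals the CHF-to-NZD growth ratio: 0.61507/0.5992 = 1.0264853.
CHF growth factor: 1 + 0.0967×6/12 = 1.048350.
That pins the NZD growth at 1.0213005.
(1.0213005 − 1)/T = 0.042601, i.e. 4.26%.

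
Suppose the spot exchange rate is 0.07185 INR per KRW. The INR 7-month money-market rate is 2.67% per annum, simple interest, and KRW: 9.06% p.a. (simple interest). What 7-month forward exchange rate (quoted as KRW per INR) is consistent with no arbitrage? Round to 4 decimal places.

14.4287

T = 7/12 years.
INR growth factor: 1 + 0.0267×7/12 = 1.015575.
Growth of 1 KRW over T: 1 + 0.0906×7/12 = 1.052850.
CIP: F = S · (grow INR)/(grow KRW) = 0.07185 × 1.015575/1.052850 = 0.069306230 INR per KRW.
Quoted the other way: 1/0.069306230 = 14.4287 KRW per INR.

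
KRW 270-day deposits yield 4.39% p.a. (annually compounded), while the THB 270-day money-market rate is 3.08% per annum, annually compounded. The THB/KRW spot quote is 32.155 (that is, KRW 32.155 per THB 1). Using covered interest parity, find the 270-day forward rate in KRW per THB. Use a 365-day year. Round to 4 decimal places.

T = 270/365 years.
KRW growth factor: (1 + 0.0439)^(270/365) = 1.03229179.
Growth of 1 THB over T: (1 + 0.0308)^(270/365) = 1.0226934.
So F = 32.155 × 1.03229179 / 1.0226934 = 32.456788 (KRW/THB).

32.4568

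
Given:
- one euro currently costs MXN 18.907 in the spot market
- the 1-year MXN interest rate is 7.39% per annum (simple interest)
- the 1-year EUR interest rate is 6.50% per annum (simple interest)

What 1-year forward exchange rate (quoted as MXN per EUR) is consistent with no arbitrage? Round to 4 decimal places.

19.0650

T = 1 year.
Growth of 1 MXN over T: 1 + 0.0739×1 = 1.073900.
Growth of 1 EUR over T: 1 + 0.0650×1 = 1.065000.
CIP: F = S · (grow MXN)/(grow EUR) = 18.907 × 1.073900/1.065000 = 19.065002 MXN per EUR.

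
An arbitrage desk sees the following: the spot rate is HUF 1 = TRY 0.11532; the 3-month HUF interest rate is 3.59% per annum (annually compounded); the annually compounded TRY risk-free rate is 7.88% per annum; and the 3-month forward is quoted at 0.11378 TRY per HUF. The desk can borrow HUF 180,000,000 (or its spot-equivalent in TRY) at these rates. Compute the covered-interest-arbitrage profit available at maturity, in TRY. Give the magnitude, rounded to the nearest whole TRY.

TRY 493,180

T = 3/12 years.
Route A — deposit HUF, sell forward: 180,000,000 × 1.0088566435 × 0.11378 = TRY 20,661,787.60.
Route B — convert at spot, deposit TRY: 180,000,000 × 0.11532 × 1.0191432548 = TRY 21,154,968.03.
The quoted forward undervalues HUF, so borrow HUF, convert to TRY at spot, deposit the TRY at 7.88%, and buy HUF forward at 0.11378 to cover the loan.
Profit = 21,154,968.03 − 20,661,787.60 = TRY 493,180.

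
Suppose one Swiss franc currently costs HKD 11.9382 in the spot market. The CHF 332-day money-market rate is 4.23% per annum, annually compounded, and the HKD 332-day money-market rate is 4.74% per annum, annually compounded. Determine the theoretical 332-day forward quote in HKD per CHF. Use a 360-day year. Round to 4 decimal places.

11.9921

T = 332/360 years.
HKD accumulates by (1 + 0.0474)^(332/360) = 1.04363409.
Growth of 1 CHF over T: (1 + 0.0423)^(332/360) = 1.03894678.
CIP: F = S · (grow HKD)/(grow CHF) = 11.9382 × 1.04363409/1.03894678 = 11.992060 HKD per CHF.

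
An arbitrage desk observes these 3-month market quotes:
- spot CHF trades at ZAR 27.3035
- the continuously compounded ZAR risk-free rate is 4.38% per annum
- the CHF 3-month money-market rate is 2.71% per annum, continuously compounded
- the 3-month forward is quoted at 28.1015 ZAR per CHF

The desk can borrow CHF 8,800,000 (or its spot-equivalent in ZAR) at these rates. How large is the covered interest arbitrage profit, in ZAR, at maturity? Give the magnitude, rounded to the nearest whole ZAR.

ZAR 6,058,077

T = 3/12 years.
Route A — deposit CHF, sell forward: 8,800,000 × 1.00679800223 × 28.1015 = ZAR 248,974,299.73.
Route B — convert at spot, deposit ZAR: 8,800,000 × 27.3035 × 1.01101017067 = ZAR 242,916,222.52.
The quoted forward overvalues CHF, so borrow ZAR, buy CHF at spot, deposit the CHF at 2.71%, and sell the proceeds forward at 28.1015.
The gap between the two covered legs is ZAR 6,058,077.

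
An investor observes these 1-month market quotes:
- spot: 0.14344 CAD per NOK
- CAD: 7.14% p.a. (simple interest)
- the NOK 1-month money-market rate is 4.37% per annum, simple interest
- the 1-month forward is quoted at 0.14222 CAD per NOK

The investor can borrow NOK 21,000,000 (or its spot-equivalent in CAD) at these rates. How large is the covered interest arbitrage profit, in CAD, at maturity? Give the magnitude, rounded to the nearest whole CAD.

CAD 32,667

T = 1/12 years.
Invest the NOK and cover forward: 21,000,000 × 1.003641667 × 0.14222 = CAD 2,997,496.28.
Convert at spot and invest in CAD: 21,000,000 × 0.14344 × 1.005950 = CAD 3,030,162.83.
The quoted forward undervalues NOK, so borrow NOK, convert to CAD at spot, deposit the CAD at 7.14%, and buy NOK forward at 0.14222 to cover the loan.
The gap between the two covered legs is CAD 32,667.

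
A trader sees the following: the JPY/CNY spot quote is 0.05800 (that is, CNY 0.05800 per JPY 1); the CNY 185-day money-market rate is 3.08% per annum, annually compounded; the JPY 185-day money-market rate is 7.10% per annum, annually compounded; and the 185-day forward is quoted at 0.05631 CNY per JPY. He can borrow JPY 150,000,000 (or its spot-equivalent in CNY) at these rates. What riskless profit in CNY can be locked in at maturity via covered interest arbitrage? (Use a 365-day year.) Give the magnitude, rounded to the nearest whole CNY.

T = 185/365 years.
Invest the JPY and cover forward: 150,000,000 × 1.035377619 × 0.05631 = CNY 8,745,317.06.
Convert at spot and invest in CNY: 150,000,000 × 0.05800 × 1.015494184 = CNY 8,834,799.40.
The quoted forward undervalues JPY, so borrow JPY, convert to CNY at spot, deposit the CNY at 3.08%, and buy JPY forward at 0.05631 to cover the loan.
Profit = 8,834,799.40 − 8,745,317.06 = CNY 89,482.

CNY 89,482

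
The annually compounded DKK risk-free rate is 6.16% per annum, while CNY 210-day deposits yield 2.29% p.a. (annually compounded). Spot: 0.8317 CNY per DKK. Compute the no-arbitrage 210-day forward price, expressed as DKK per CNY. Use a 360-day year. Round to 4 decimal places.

1.2287

T = 210/360 years.
CNY growth factor: (1 + 0.0229)^(210/360) = 1.0132953.
DKK accumulates by (1 + 0.0616)^(210/360) = 1.0354851.
Forward (CNY per DKK) = 0.8317 × 1.0132953 / 1.0354851 = 0.8138772.
Invert for DKK per CNY: 1 / 0.8138772 = 1.2287.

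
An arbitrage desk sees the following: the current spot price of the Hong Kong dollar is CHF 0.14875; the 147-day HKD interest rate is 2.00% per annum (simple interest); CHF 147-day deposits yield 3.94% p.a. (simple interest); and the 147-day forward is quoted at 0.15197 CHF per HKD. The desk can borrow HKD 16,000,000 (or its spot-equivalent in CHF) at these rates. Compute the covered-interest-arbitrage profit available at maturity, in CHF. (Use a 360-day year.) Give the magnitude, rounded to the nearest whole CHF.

T = 147/360 years.
Route A — deposit HKD, sell forward: 16,000,000 × 1.008166667 × 0.15197 = CHF 2,451,377.41.
Route B — convert at spot, deposit CHF: 16,000,000 × 0.14875 × 1.016088333 = CHF 2,418,290.23.
The quoted forward overvalues HKD, so borrow CHF, buy HKD at spot, deposit the HKD at 2.00%, and sell the proceeds forward at 0.15197.
Arbitrage profit = |2,451,377.41 − 2,418,290.23| = CHF 33,087.

CHF 33,087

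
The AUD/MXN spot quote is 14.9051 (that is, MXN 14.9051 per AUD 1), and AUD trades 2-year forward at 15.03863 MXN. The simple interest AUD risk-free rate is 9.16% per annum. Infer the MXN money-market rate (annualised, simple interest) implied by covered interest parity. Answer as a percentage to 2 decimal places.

9.69%

T = 2 years.
CIP gives F = S · g_MXN/g_AUD, so g_MXN/g_AUD = 15.03863/14.9051 = 1.0089587.
AUD growth factor: 1 + 0.0916×2 = 1.183200.
That pins the MXN growth at 1.1937999.
(1.1937999 − 1)/T = 0.096900, i.e. 9.69%.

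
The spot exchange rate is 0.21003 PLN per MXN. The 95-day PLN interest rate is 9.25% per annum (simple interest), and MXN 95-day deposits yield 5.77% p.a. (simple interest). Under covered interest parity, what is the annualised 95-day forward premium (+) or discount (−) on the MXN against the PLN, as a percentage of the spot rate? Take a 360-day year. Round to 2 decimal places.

T = 95/360 years.
No-arbitrage forward: 0.21003 × 1.0244097 / 1.0152264 = 0.21192984 PLN/MXN.
(F − S)/S ÷ T = (0.21192984 − 0.21003)/0.21003/(95/360) = 0.034278 → 3.43%.

+3.43%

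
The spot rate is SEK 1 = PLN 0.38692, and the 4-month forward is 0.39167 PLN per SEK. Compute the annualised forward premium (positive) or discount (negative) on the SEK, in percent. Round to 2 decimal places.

T = 4/12 years.
Period premium: (0.39167 − 0.38692)/0.38692 = 0.0122764.
Annualise by dividing by T: 0.0122764 / (4/12) = 0.036829 → 3.68%.

+3.68%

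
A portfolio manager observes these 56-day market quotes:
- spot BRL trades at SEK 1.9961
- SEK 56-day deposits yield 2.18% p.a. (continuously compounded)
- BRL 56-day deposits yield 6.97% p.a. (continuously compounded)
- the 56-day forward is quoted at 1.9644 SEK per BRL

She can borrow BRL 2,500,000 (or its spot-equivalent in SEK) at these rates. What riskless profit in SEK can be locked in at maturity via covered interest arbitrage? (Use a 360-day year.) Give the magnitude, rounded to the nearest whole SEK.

SEK 42,665

T = 56/360 years.
Invest the BRL and cover forward: 2,500,000 × 1.010901212 × 1.9644 = SEK 4,964,535.85.
Convert at spot and invest in SEK: 2,500,000 × 1.9961 × 1.003396867 = SEK 5,007,201.22.
The quoted forward undervalues BRL, so borrow BRL, convert to SEK at spot, deposit the SEK at 2.18%, and buy BRL forward at 1.9644 to cover the loan.
The gap between the two covered legs is SEK 42,665.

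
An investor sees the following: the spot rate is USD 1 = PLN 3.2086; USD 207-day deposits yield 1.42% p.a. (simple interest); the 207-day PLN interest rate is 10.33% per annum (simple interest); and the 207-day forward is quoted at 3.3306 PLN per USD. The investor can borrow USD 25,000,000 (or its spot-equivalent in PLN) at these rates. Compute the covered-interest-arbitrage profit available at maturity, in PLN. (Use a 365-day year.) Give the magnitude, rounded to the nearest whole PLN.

PLN 978,757

T = 207/365 years.
Keep in USD, deliver into the forward: 25,000,000·1.0080531507·3.3306 = PLN 83,935,545.59.
Swap to PLN now, deposit: 25,000,000·3.2086·1.0585838356 = PLN 84,914,302.37.
The quoted forward undervalues USD, so borrow USD, convert to PLN at spot, deposit the PLN at 10.33%, and buy USD forward at 3.3306 to cover the loan.
The gap between the two covered legs is PLN 978,757.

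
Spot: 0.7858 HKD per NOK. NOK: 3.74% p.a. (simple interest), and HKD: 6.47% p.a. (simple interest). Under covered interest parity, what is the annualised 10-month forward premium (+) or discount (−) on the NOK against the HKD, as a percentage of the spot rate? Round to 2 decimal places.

T = 10/12 years.
F = S · g_HKD/g_NOK = 0.7858 × 1.0539167/1.0311667 = 0.8031366.
(F − S)/S ÷ T = (0.8031366 − 0.7858)/0.7858/(10/12) = 0.026475 → 2.65%.

+2.65%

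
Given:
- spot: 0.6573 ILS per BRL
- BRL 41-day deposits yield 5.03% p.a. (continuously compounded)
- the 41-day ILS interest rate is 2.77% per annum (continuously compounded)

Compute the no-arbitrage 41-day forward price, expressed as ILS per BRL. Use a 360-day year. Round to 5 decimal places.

T = 41/360 years.
Growth of 1 ILS over T: e^(0.0277×41/360) = 1.0031597.
Growth of 1 BRL over T: e^(0.0503×41/360) = 1.0057451.
CIP: F = S · (grow ILS)/(grow BRL) = 0.6573 × 1.0031597/1.0057451 = 0.6556103 ILS per BRL.

0.65561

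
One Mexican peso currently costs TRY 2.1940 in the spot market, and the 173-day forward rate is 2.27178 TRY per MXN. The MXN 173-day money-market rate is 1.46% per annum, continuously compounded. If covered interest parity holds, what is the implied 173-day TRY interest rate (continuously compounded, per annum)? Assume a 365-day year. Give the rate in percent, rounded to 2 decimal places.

T = 173/365 years.
F/S = 2.27178/2.194 = 1.0354512 = (growth of TRY) / (growth of MXN).
The MXN side grows by e^(0.0146×173/365) = 1.006944.
So the TRY growth factor = 1.0426414.
r = ln(1.0426414)/(173/365) = 0.088101 → 8.81%.

8.81%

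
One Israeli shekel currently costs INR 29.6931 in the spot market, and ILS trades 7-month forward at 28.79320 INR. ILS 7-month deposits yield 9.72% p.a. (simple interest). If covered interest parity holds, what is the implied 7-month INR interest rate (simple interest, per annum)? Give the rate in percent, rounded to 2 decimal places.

4.23%

T = 7/12 years.
F/S = 28.7932/29.6931 = 0.9696933 = (growth of INR) / (growth of ILS).
The ILS side grows by 1 + 0.0972×7/12 = 1.056700.
Hence g_INR = 1.0246749.
r = (1.0246749 − 1)/(7/12) = 0.042300 → 4.23%.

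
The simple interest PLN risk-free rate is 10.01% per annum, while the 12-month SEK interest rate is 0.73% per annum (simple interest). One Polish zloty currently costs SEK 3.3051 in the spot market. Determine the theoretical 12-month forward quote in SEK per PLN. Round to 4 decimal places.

3.0263

T = 1 year.
Growth of 1 SEK over T: 1 + 0.0073×1 = 1.007300.
Growth of 1 PLN over T: 1 + 0.1001×1 = 1.100100.
Forward (SEK per PLN) = 3.3051 × 1.007300 / 1.100100 = 3.026295.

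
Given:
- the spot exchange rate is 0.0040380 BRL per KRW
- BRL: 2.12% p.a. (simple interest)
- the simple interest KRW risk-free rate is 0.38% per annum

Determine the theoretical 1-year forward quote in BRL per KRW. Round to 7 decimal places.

T = 1 year.
BRL accumulates by 1 + 0.0212×1 = 1.021200.
Growth of 1 KRW over T: 1 + 0.0038×1 = 1.003800.
So F = 0.004038 × 1.021200 / 1.003800 = 0.004107995 (BRL/KRW).

0.0041080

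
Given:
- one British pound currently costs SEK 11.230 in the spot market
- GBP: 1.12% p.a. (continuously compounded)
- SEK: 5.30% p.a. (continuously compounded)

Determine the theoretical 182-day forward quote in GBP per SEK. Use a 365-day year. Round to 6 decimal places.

0.087210

T = 182/365 years.
SEK growth factor: e^(0.0530×182/365) = 1.0267797.
GBP accumulates by e^(0.0112×182/365) = 1.0056003.
Forward (SEK per GBP) = 11.23 × 1.0267797 / 1.0056003 = 11.46652.
Invert for GBP per SEK: 1 / 11.46652 = 0.087210.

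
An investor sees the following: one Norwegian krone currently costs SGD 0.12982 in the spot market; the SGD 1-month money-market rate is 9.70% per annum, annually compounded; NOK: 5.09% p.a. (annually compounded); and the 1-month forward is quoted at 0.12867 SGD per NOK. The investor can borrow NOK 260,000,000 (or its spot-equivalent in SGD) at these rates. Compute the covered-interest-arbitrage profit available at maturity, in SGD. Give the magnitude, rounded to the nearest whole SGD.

T = 1/12 years.
Keep in NOK, deliver into the forward: 260,000,000·1.0041458152·0.12867 = SGD 33,592,894.93.
Swap to SGD now, deposit: 260,000,000·0.12982·1.0077447685 = SGD 34,014,610.72.
The quoted forward undervalues NOK, so borrow NOK, convert to SGD at spot, deposit the SGD at 9.70%, and buy NOK forward at 0.12867 to cover the loan.
Profit = 34,014,610.72 − 33,592,894.93 = SGD 421,716.

SGD 421,716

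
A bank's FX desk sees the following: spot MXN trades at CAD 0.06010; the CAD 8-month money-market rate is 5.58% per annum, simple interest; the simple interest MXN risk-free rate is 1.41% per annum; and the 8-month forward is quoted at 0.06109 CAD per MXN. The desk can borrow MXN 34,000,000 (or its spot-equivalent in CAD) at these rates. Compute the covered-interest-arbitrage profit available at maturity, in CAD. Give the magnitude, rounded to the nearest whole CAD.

T = 8/12 years.
Route A — deposit MXN, sell forward: 34,000,000 × 1.009400 × 0.06109 = CAD 2,096,584.36.
Route B — convert at spot, deposit CAD: 34,000,000 × 0.06010 × 1.037200 = CAD 2,119,414.48.
The quoted forward undervalues MXN, so borrow MXN, convert to CAD at spot, deposit the CAD at 5.58%, and buy MXN forward at 0.06109 to cover the loan.
Arbitrage profit = |2,096,584.36 − 2,119,414.48| = CAD 22,830.

CAD 22,830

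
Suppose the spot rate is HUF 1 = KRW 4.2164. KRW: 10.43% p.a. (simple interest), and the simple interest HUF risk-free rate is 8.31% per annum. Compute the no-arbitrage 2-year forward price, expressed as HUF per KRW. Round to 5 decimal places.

0.22885

T = 2 years.
KRW accumulates by 1 + 0.1043×2 = 1.208600.
Growth of 1 HUF over T: 1 + 0.0831×2 = 1.166200.
Forward (KRW per HUF) = 4.2164 × 1.208600 / 1.166200 = 4.369697.
Quoted the other way: 1/4.369697 = 0.22885 HUF per KRW.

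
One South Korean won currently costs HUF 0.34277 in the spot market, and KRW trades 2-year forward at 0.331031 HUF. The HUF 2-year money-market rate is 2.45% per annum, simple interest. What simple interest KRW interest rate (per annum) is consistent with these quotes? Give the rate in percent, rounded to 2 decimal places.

4.31%

T = 2 years.
F/S = 0.331031/0.34277 = 0.9657525 = (growth of HUF) / (growth of KRW).
HUF growth factor: 1 + 0.0245×2 = 1.049000.
That pins the KRW growth at 1.0861996.
(1.0861996 − 1)/T = 0.043100, i.e. 4.31%.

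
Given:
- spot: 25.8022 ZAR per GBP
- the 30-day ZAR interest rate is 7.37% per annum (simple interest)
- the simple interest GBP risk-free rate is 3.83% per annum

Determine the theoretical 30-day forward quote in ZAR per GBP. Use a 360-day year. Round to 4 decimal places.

25.8781

T = 30/360 years.
Growth of 1 ZAR over T: 1 + 0.0737×30/360 = 1.00614167.
GBP growth factor: 1 + 0.0383×30/360 = 1.00319167.
CIP: F = S · (grow ZAR)/(grow GBP) = 25.8022 × 1.00614167/1.00319167 = 25.878074 ZAR per GBP.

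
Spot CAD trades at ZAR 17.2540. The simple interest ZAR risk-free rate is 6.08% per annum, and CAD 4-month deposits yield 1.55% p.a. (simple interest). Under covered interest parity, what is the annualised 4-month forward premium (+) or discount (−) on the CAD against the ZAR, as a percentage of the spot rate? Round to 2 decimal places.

T = 4/12 years.
F = S · g_ZAR/g_CAD = 17.254 × 1.0202667/1.0051667 = 17.5131962.
(F − S)/S ÷ T = (17.5131962 − 17.254)/17.254/(4/12) = 0.045067 → 4.51%.

+4.51%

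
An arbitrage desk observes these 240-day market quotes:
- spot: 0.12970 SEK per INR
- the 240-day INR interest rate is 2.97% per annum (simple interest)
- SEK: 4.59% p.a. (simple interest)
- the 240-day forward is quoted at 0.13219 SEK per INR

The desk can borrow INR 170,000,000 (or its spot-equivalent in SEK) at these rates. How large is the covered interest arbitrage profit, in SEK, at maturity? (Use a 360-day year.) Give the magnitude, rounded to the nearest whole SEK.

SEK 193,552

T = 240/360 years.
Keep in INR, deliver into the forward: 170,000,000·1.019800·0.13219 = SEK 22,917,251.54.
Swap to SEK now, deposit: 170,000,000·0.12970·1.030600 = SEK 22,723,699.40.
The quoted forward overvalues INR, so borrow SEK, buy INR at spot, deposit the INR at 2.97%, and sell the proceeds forward at 0.13219.
Arbitrage profit = |22,917,251.54 − 22,723,699.40| = SEK 193,552.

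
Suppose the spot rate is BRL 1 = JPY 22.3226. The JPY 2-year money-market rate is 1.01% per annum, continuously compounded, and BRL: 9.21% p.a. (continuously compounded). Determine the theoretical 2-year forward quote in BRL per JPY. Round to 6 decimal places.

0.052781

T = 2 years.
Growth of 1 JPY over T: e^(0.0101×2) = 1.0204054.
Growth of 1 BRL over T: e^(0.0921×2) = 1.2022563.
Forward (JPY per BRL) = 22.3226 × 1.0204054 / 1.2022563 = 18.94613.
Invert for BRL per JPY: 1 / 18.94613 = 0.052781.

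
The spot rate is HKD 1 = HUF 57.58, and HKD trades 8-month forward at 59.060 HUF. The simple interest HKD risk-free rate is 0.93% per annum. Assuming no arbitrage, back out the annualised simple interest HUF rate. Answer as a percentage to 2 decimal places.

4.81%

T = 8/12 years.
By CIP, F/S equals the HUF-to-HKD growth ratio: 59.06/57.58 = 1.0257034.
HKD growth factor: 1 + 0.0093×8/12 = 1.006200.
Hence g_HUF = 1.0320628.
r = (1.0320628 − 1)/(8/12) = 0.048094 → 4.81%.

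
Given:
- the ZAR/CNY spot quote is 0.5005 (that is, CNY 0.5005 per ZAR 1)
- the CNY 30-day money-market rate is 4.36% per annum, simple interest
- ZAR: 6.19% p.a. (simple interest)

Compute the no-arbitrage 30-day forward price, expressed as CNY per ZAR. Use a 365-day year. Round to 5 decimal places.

0.49975

T = 30/365 years.
CNY growth factor: 1 + 0.0436×30/365 = 1.0035836.
Growth of 1 ZAR over T: 1 + 0.0619×30/365 = 1.0050877.
Forward (CNY per ZAR) = 0.5005 × 1.0035836 / 1.0050877 = 0.4997510.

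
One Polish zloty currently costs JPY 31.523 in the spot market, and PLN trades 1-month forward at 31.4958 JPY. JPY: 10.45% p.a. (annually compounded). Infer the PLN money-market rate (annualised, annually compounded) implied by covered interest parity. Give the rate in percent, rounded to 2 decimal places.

T = 1/12 years.
CIP gives F = S · g_JPY/g_PLN, so g_JPY/g_PLN = 31.4958/31.523 = 0.9991371.
The JPY side grows by (1 + 0.1045)^(1/12) = 1.0083171.
That pins the PLN growth at 1.0091879.
Annualise: 1.0091879^(12/1) − 1 = 0.116001 = 11.60%.

11.60%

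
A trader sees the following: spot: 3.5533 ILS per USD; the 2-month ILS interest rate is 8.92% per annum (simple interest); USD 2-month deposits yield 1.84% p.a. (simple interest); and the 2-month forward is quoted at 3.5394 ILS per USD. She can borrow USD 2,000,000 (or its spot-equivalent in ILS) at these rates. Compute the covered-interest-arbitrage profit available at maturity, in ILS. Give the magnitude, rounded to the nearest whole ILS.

ILS 111,743

T = 2/12 years.
Route A — deposit USD, sell forward: 2,000,000 × 1.003066667 × 3.5394 = ILS 7,100,508.32.
Route B — convert at spot, deposit ILS: 2,000,000 × 3.5533 × 1.014866667 = ILS 7,212,251.46.
The quoted forward undervalues USD, so borrow USD, convert to ILS at spot, deposit the ILS at 8.92%, and buy USD forward at 3.5394 to cover the loan.
Profit = 7,212,251.46 − 7,100,508.32 = ILS 111,743.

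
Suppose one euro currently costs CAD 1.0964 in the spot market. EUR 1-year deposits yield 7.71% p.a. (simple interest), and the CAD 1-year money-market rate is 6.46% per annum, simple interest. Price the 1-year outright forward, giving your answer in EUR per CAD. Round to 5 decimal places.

T = 1 year.
CAD growth factor: 1 + 0.0646×1 = 1.064600.
EUR growth factor: 1 + 0.0771×1 = 1.077100.
CIP: F = S · (grow CAD)/(grow EUR) = 1.0964 × 1.064600/1.077100 = 1.083676 CAD per EUR.
Invert for EUR per CAD: 1 / 1.083676 = 0.92279.

0.92279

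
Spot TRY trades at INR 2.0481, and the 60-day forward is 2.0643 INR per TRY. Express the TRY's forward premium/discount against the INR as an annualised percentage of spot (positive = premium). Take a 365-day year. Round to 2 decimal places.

T = 60/365 years.
TRY trades forward at +0.79098% vs spot over the period.
Annualise by dividing by T: 0.0079098 / (60/365) = 0.048118 → 4.81%.

+4.81%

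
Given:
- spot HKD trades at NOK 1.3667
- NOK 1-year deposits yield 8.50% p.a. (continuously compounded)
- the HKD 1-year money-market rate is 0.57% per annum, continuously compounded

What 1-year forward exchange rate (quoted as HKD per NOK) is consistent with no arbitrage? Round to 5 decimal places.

T = 1 year.
NOK accumulates by e^(0.0850×1) = 1.0887171.
HKD growth factor: e^(0.0057×1) = 1.0057163.
CIP: F = S · (grow NOK)/(grow HKD) = 1.3667 × 1.0887171/1.0057163 = 1.479492 NOK per HKD.
Quoted the other way: 1/1.479492 = 0.67591 HKD per NOK.

0.67591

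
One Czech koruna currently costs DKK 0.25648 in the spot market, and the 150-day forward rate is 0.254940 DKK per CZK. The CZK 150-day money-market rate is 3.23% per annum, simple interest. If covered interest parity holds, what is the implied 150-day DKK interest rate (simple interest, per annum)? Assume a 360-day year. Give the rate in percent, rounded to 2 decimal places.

T = 150/360 years.
By CIP, F/S equals the DKK-to-CZK growth ratio: 0.25494/0.25648 = 0.9939956.
The CZK side grows by 1 + 0.0323×150/360 = 1.0134583.
That pins the DKK growth at 1.0073731.
r = (1.0073731 − 1)/(150/360) = 0.017695 → 1.77%.

1.77%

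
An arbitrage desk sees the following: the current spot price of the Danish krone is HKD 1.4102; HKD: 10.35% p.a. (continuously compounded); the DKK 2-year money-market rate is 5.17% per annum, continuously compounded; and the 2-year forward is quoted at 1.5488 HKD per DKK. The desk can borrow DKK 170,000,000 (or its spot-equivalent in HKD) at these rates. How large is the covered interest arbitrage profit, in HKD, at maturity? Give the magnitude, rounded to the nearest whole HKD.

T = 2 years.
Invest the DKK and cover forward: 170,000,000 × 1.10893489433 × 1.5488 = HKD 291,978,121.94.
Convert at spot and invest in HKD: 170,000,000 × 1.4102 × 1.22998257178 = HKD 294,868,641.86.
The quoted forward undervalues DKK, so borrow DKK, convert to HKD at spot, deposit the HKD at 10.35%, and buy DKK forward at 1.5488 to cover the loan.
Profit = 294,868,641.86 − 291,978,121.94 = HKD 2,890,520.

HKD 2,890,520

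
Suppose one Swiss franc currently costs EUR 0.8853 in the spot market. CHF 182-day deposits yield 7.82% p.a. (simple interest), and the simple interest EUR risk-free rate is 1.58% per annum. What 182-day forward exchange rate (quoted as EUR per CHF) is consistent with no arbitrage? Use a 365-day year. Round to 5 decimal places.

0.85879

T = 182/365 years.
EUR growth factor: 1 + 0.0158×182/365 = 1.0078784.
CHF accumulates by 1 + 0.0782×182/365 = 1.0389929.
Forward (EUR per CHF) = 0.8853 × 1.0078784 / 1.0389929 = 0.8587881.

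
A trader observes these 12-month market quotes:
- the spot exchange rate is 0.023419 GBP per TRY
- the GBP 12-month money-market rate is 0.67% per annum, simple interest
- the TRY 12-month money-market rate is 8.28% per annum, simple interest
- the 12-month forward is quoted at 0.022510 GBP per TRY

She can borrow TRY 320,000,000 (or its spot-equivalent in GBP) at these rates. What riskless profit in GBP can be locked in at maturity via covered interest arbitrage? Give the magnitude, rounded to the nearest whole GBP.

GBP 255,335

T = 1 year.
Invest the TRY and cover forward: 320,000,000 × 1.082800 × 0.022510 = GBP 7,799,624.96.
Convert at spot and invest in GBP: 320,000,000 × 0.023419 × 1.006700 = GBP 7,544,290.34.
The quoted forward overvalues TRY, so borrow GBP, buy TRY at spot, deposit the TRY at 8.28%, and sell the proceeds forward at 0.022510.
Arbitrage profit = |7,799,624.96 − 7,544,290.34| = GBP 255,335.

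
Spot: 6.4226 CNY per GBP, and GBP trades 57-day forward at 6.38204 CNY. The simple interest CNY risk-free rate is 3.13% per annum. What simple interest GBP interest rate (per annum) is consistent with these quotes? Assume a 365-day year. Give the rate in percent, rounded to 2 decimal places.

7.22%

T = 57/365 years.
F/S = 6.38204/6.4226 = 0.9936848 = (growth of CNY) / (growth of GBP).
The CNY side grows by 1 + 0.0313×57/365 = 1.0048879.
So the GBP growth factor = 1.0112743.
(1.0112743 − 1)/T = 0.072195, i.e. 7.22%.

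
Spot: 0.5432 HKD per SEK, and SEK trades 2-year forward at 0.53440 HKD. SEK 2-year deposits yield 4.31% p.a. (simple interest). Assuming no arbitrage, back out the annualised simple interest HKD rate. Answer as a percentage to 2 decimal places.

3.43%

T = 2 years.
F/S = 0.5344/0.5432 = 0.9837997 = (growth of HKD) / (growth of SEK).
SEK growth factor: 1 + 0.0431×2 = 1.086200.
That pins the HKD growth at 1.0686032.
(1.0686032 − 1)/T = 0.034302, i.e. 3.43%.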